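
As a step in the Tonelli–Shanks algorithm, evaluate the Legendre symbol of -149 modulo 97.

-1

Pull out -1: (-149 / 97) = (-1 / 97)·(149 / 97). Since 97 ≡ 1 (mod 4), (-1 / 97) = +1. Now have (149 / 97).
Reduce the numerator: 149 ≡ 52 (mod 97), so (149 / 97) = (52 / 97).
Factor out 2: 52 = 2^2·13. Since 97 ≡ 1 (mod 8), (2 / 97) = +1, and (2 / 97)^2 = +1. Now have (13 / 97).
13 ≡ 1 (mod 4), so quadratic reciprocity gives (13 / 97) = (97 / 13). Reduce: 97 ≡ 6 (mod 13). Now have (6 / 13).
Factor out 2: 6 = 2·3. Since 13 ≡ 5 (mod 8), (2 / 13) = -1. Now have -(3 / 13).
13 ≡ 1 (mod 4), so quadratic reciprocity gives (3 / 13) = (13 / 3). Reduce: 13 ≡ 1 (mod 3). Now have -(1 / 3).
(1 / 3) = 1. Collecting the sign factors: -1.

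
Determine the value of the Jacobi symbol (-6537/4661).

1

(-6537/4661)
  = (6537/4661)    [4661 ≡ 1 mod 4 ⇒ (-1/4661) = +1]
  = (1876/4661)    [6537 ≡ 1876 mod 4661]
  = (469/4661)    [4661 ≡ 5 mod 8 ⇒ (2/4661)^2 = +1]
  = (4661/469)    [QR: 469 ≡ 1 mod 4, sign kept]
  = (440/469)    [4661 ≡ 440 mod 469]
  = -(55/469)    [469 ≡ 5 mod 8 ⇒ (2/469)^3 = -1]
  = -(469/55)    [QR: 469 ≡ 1 mod 4, sign kept]
  = -(29/55)    [469 ≡ 29 mod 55]
  = -(55/29)    [QR: 29 ≡ 1 mod 4, sign kept]
  = -(26/29)    [55 ≡ 26 mod 29]
  = (13/29)    [29 ≡ 5 mod 8 ⇒ (2/29) = -1]
  = (29/13)    [QR: 13 ≡ 1 mod 4, sign kept]
  = (3/13)    [29 ≡ 3 mod 13]
  = (13/3)    [QR: 13 ≡ 1 mod 4, sign kept]
  = (1/3)    [13 ≡ 1 mod 3]
  = 1    [(1/3) = 1]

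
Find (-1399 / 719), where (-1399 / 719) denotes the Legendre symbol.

1

Pull out -1: (-1399 / 719) = (-1 / 719)·(1399 / 719). Since 719 ≡ 3 (mod 4), (-1 / 719) = -1. Now have -(1399 / 719).
Reduce the numerator: 1399 ≡ 680 (mod 719), so (1399 / 719) = (680 / 719).
Factor out 2: 680 = 2^3·85. Since 719 ≡ 7 (mod 8), (2 / 719) = +1, and (2 / 719)^3 = +1. Now have -(85 / 719).
85 ≡ 1 (mod 4), so quadratic reciprocity gives (85 / 719) = (719 / 85). Reduce: 719 ≡ 39 (mod 85). Now have -(39 / 85).
85 ≡ 1 (mod 4), so quadratic reciprocity gives (39 / 85) = (85 / 39). Reduce: 85 ≡ 7 (mod 39). Now have -(7 / 39).
Both 7 ≡ 3 and 39 ≡ 3 (mod 4), so reciprocity gives (7 / 39) = -(39 / 7). Reduce: 39 ≡ 4 (mod 7). Now have (4 / 7).
Factor out 2: 4 = 2^2. Since 7 ≡ 7 (mod 8), (2 / 7) = +1, and (2 / 7)^2 = +1. Now have (1 / 7).
(1 / 7) = 1. Collecting the sign factors: 1.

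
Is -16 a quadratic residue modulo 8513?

(-16/8513)
  = (8497/8513)    [-16 ≡ 8497 mod 8513]
  = (8513/8497)    [QR: 8497 ≡ 1 mod 4, sign kept]
  = (16/8497)    [8513 ≡ 16 mod 8497]
  = (1/8497)    [8497 ≡ 1 mod 8 ⇒ (2/8497)^4 = +1]
  = 1    [(1/8497) = 1]
The Legendre symbol is 1, so x^2 ≡ -16 (mod 8513) has solution.

yes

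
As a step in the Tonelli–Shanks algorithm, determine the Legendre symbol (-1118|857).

1

Pull out -1: (-1118|857) = (-1|857)·(1118|857). Since 857 ≡ 1 (mod 4), (-1|857) = +1. Now have (1118|857).
Reduce the numerator: 1118 ≡ 261 (mod 857), so (1118|857) = (261|857).
261 ≡ 1 (mod 4), so quadratic reciprocity gives (261|857) = (857|261). Reduce: 857 ≡ 74 (mod 261). Now have (74|261).
Factor out 2: 74 = 2·37. Since 261 ≡ 5 (mod 8), (2|261) = -1. Now have -(37|261).
37 ≡ 1 (mod 4), so quadratic reciprocity gives (37|261) = (261|37). Reduce: 261 ≡ 2 (mod 37). Now have -(2|37).
Factor out 2: 2 = 2. Since 37 ≡ 5 (mod 8), (2|37) = -1. Now have (1|37).
(1|37) = 1. Collecting the sign factors: 1.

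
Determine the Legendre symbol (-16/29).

Reduce the numerator: -16 ≡ 13 (mod 29), so (-16/29) = (13/29).
13 ≡ 1 (mod 4), so quadratic reciprocity gives (13/29) = (29/13). Reduce: 29 ≡ 3 (mod 13). Now have (3/13).
13 ≡ 1 (mod 4), so quadratic reciprocity gives (3/13) = (13/3). Reduce: 13 ≡ 1 (mod 3). Now have (1/3).
(1/3) = 1. Collecting the sign factors: 1.

1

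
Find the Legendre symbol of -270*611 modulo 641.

By multiplicativity, (-270·611/641) = (-270/641)·(611/641).
First factor (-270/641):
Reduce the numerator: -270 ≡ 371 (mod 641), so (-270/641) = (371/641).
641 ≡ 1 (mod 4), so quadratic reciprocity gives (371/641) = (641/371). Reduce: 641 ≡ 270 (mod 371). Now have (270/371).
Factor out 2: 270 = 2·135. Since 371 ≡ 3 (mod 8), (2/371) = -1. Now have -(135/371).
Both 135 ≡ 3 and 371 ≡ 3 (mod 4), so reciprocity gives (135/371) = -(371/135). Reduce: 371 ≡ 101 (mod 135). Now have (101/135).
101 ≡ 1 (mod 4), so quadratic reciprocity gives (101/135) = (135/101). Reduce: 135 ≡ 34 (mod 101). Now have (34/101).
Factor out 2: 34 = 2·17. Since 101 ≡ 5 (mod 8), (2/101) = -1. Now have -(17/101).
17 ≡ 1 (mod 4), so quadratic reciprocity gives (17/101) = (101/17). Reduce: 101 ≡ 16 (mod 17). Now have -(16/17).
Factor out 2: 16 = 2^4. Since 17 ≡ 1 (mod 8), (2/17) = +1, and (2/17)^4 = +1. Now have -(1/17).
(1/17) = 1. Collecting the sign factors: -1.
Second factor (611/641):
641 ≡ 1 (mod 4), so quadratic reciprocity gives (611/641) = (641/611). Reduce: 641 ≡ 30 (mod 611). Now have (30/611).
Factor out 2: 30 = 2·15. Since 611 ≡ 3 (mod 8), (2/611) = -1. Now have -(15/611).
Both 15 ≡ 3 and 611 ≡ 3 (mod 4), so reciprocity gives (15/611) = -(611/15). Reduce: 611 ≡ 11 (mod 15). Now have (11/15).
Both 11 ≡ 3 and 15 ≡ 3 (mod 4), so reciprocity gives (11/15) = -(15/11). Reduce: 15 ≡ 4 (mod 11). Now have -(4/11).
Factor out 2: 4 = 2^2. Since 11 ≡ 3 (mod 8), (2/11) = -1, and (2/11)^2 = +1. Now have -(1/11).
(1/11) = 1. Collecting the sign factors: -1.
Product: (-1)·(-1) = 1.

1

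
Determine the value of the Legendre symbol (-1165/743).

-1

(-1165/743)
  = (321/743)    [-1165 ≡ 321 mod 743]
  = (743/321)    [QR: 321 ≡ 1 mod 4, sign kept]
  = (101/321)    [743 ≡ 101 mod 321]
  = (321/101)    [QR: 101 ≡ 1 mod 4, sign kept]
  = (18/101)    [321 ≡ 18 mod 101]
  = -(9/101)    [101 ≡ 5 mod 8 ⇒ (2/101) = -1]
  = -(101/9)    [QR: 9 ≡ 1 mod 4, sign kept]
  = -(2/9)    [101 ≡ 2 mod 9]
  = -(1/9)    [9 ≡ 1 mod 8 ⇒ (2/9) = +1]
  = -1    [(1/9) = 1]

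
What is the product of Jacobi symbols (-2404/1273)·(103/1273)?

By multiplicativity, (-2404·103/1273) = (-2404/1273)·(103/1273).
First factor (-2404/1273):
(-2404/1273)
  = (142/1273)    [-2404 ≡ 142 mod 1273]
  = (71/1273)    [1273 ≡ 1 mod 8 ⇒ (2/1273) = +1]
  = (1273/71)    [QR: 1273 ≡ 1 mod 4, sign kept]
  = (66/71)    [1273 ≡ 66 mod 71]
  = (33/71)    [71 ≡ 7 mod 8 ⇒ (2/71) = +1]
  = (71/33)    [QR: 33 ≡ 1 mod 4, sign kept]
  = (5/33)    [71 ≡ 5 mod 33]
  = (33/5)    [QR: 5 ≡ 1 mod 4, sign kept]
  = (3/5)    [33 ≡ 3 mod 5]
  = (5/3)    [QR: 5 ≡ 1 mod 4, sign kept]
  = (2/3)    [5 ≡ 2 mod 3]
  = -(1/3)    [3 ≡ 3 mod 8 ⇒ (2/3) = -1]
  = -1    [(1/3) = 1]
Second factor (103/1273):
(103/1273)
  = (1273/103)    [QR: 1273 ≡ 1 mod 4, sign kept]
  = (37/103)    [1273 ≡ 37 mod 103]
  = (103/37)    [QR: 37 ≡ 1 mod 4, sign kept]
  = (29/37)    [103 ≡ 29 mod 37]
  = (37/29)    [QR: 29 ≡ 1 mod 4, sign kept]
  = (8/29)    [37 ≡ 8 mod 29]
  = -(1/29)    [29 ≡ 5 mod 8 ⇒ (2/29)^3 = -1]
  = -1    [(1/29) = 1]
Product: (-1)·(-1) = 1.

1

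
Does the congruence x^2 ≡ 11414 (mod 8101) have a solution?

yes

Reduce the numerator: 11414 ≡ 3313 (mod 8101), so (11414|8101) = (3313|8101).
3313 ≡ 1 (mod 4), so quadratic reciprocity gives (3313|8101) = (8101|3313). Reduce: 8101 ≡ 1475 (mod 3313). Now have (1475|3313).
3313 ≡ 1 (mod 4), so quadratic reciprocity gives (1475|3313) = (3313|1475). Reduce: 3313 ≡ 363 (mod 1475). Now have (363|1475).
Both 363 ≡ 3 and 1475 ≡ 3 (mod 4), so reciprocity gives (363|1475) = -(1475|363). Reduce: 1475 ≡ 23 (mod 363). Now have -(23|363).
Both 23 ≡ 3 and 363 ≡ 3 (mod 4), so reciprocity gives (23|363) = -(363|23). Reduce: 363 ≡ 18 (mod 23). Now have (18|23).
Factor out 2: 18 = 2·9. Since 23 ≡ 7 (mod 8), (2|23) = +1. Now have (9|23).
9 ≡ 1 (mod 4), so quadratic reciprocity gives (9|23) = (23|9). Reduce: 23 ≡ 5 (mod 9). Now have (5|9).
5 ≡ 1 (mod 4), so quadratic reciprocity gives (5|9) = (9|5). Reduce: 9 ≡ 4 (mod 5). Now have (4|5).
Factor out 2: 4 = 2^2. Since 5 ≡ 5 (mod 8), (2|5) = -1, and (2|5)^2 = +1. Now have (1|5).
(1|5) = 1. Collecting the sign factors: 1.
(11414|8101) = 1, and 8101 is prime, so 11414 is a quadratic residue mod 8101.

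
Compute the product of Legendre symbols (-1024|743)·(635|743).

1

By multiplicativity, (-1024·635|743) = (-1024|743)·(635|743).
First factor (-1024|743):
Reduce the numerator: -1024 ≡ 462 (mod 743), so (-1024|743) = (462|743).
Factor out 2: 462 = 2·231. Since 743 ≡ 7 (mod 8), (2|743) = +1. Now have (231|743).
Both 231 ≡ 3 and 743 ≡ 3 (mod 4), so reciprocity gives (231|743) = -(743|231). Reduce: 743 ≡ 50 (mod 231). Now have -(50|231).
Factor out 2: 50 = 2·25. Since 231 ≡ 7 (mod 8), (2|231) = +1. Now have -(25|231).
25 ≡ 1 (mod 4), so quadratic reciprocity gives (25|231) = (231|25). Reduce: 231 ≡ 6 (mod 25). Now have -(6|25).
Factor out 2: 6 = 2·3. Since 25 ≡ 1 (mod 8), (2|25) = +1. Now have -(3|25).
25 ≡ 1 (mod 4), so quadratic reciprocity gives (3|25) = (25|3). Reduce: 25 ≡ 1 (mod 3). Now have -(1|3).
(1|3) = 1. Collecting the sign factors: -1.
Second factor (635|743):
Both 635 ≡ 3 and 743 ≡ 3 (mod 4), so reciprocity gives (635|743) = -(743|635). Reduce: 743 ≡ 108 (mod 635). Now have -(108|635).
Factor out 2: 108 = 2^2·27. Since 635 ≡ 3 (mod 8), (2|635) = -1, and (2|635)^2 = +1. Now have -(27|635).
Both 27 ≡ 3 and 635 ≡ 3 (mod 4), so reciprocity gives (27|635) = -(635|27). Reduce: 635 ≡ 14 (mod 27). Now have (14|27).
Factor out 2: 14 = 2·7. Since 27 ≡ 3 (mod 8), (2|27) = -1. Now have -(7|27).
Both 7 ≡ 3 and 27 ≡ 3 (mod 4), so reciprocity gives (7|27) = -(27|7). Reduce: 27 ≡ 6 (mod 7). Now have (6|7).
Factor out 2: 6 = 2·3. Since 7 ≡ 7 (mod 8), (2|7) = +1. Now have (3|7).
Both 3 ≡ 3 and 7 ≡ 3 (mod 4), so reciprocity gives (3|7) = -(7|3). Reduce: 7 ≡ 1 (mod 3). Now have -(1|3).
(1|3) = 1. Collecting the sign factors: -1.
Product: (-1)·(-1) = 1.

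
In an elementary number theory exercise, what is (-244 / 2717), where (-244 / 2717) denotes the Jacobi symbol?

-1

Reduce the numerator: -244 ≡ 2473 (mod 2717), so (-244 / 2717) = (2473 / 2717).
2473 ≡ 1 (mod 4), so quadratic reciprocity gives (2473 / 2717) = (2717 / 2473). Reduce: 2717 ≡ 244 (mod 2473). Now have (244 / 2473).
Factor out 2: 244 = 2^2·61. Since 2473 ≡ 1 (mod 8), (2 / 2473) = +1, and (2 / 2473)^2 = +1. Now have (61 / 2473).
61 ≡ 1 (mod 4), so quadratic reciprocity gives (61 / 2473) = (2473 / 61). Reduce: 2473 ≡ 33 (mod 61). Now have (33 / 61).
33 ≡ 1 (mod 4), so quadratic reciprocity gives (33 / 61) = (61 / 33). Reduce: 61 ≡ 28 (mod 33). Now have (28 / 33).
Factor out 2: 28 = 2^2·7. Since 33 ≡ 1 (mod 8), (2 / 33) = +1, and (2 / 33)^2 = +1. Now have (7 / 33).
33 ≡ 1 (mod 4), so quadratic reciprocity gives (7 / 33) = (33 / 7). Reduce: 33 ≡ 5 (mod 7). Now have (5 / 7).
5 ≡ 1 (mod 4), so quadratic reciprocity gives (5 / 7) = (7 / 5). Reduce: 7 ≡ 2 (mod 5). Now have (2 / 5).
Factor out 2: 2 = 2. Since 5 ≡ 5 (mod 8), (2 / 5) = -1. Now have -(1 / 5).
(1 / 5) = 1. Collecting the sign factors: -1.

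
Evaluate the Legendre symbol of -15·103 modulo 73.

1

By multiplicativity, (-15·103/73) = (-15/73)·(103/73).
First factor (-15/73):
(-15/73)
  = (58/73)    [-15 ≡ 58 mod 73]
  = (29/73)    [73 ≡ 1 mod 8 ⇒ (2/73) = +1]
  = (73/29)    [QR: 29 ≡ 1 mod 4, sign kept]
  = (15/29)    [73 ≡ 15 mod 29]
  = (29/15)    [QR: 29 ≡ 1 mod 4, sign kept]
  = (14/15)    [29 ≡ 14 mod 15]
  = (7/15)    [15 ≡ 7 mod 8 ⇒ (2/15) = +1]
  = -(15/7)    [QR: both ≡ 3 mod 4, sign flips]
  = -(1/7)    [15 ≡ 1 mod 7]
  = -1    [(1/7) = 1]
Second factor (103/73):
(103/73)
  = (30/73)    [103 ≡ 30 mod 73]
  = (15/73)    [73 ≡ 1 mod 8 ⇒ (2/73) = +1]
  = (73/15)    [QR: 73 ≡ 1 mod 4, sign kept]
  = (13/15)    [73 ≡ 13 mod 15]
  = (15/13)    [QR: 13 ≡ 1 mod 4, sign kept]
  = (2/13)    [15 ≡ 2 mod 13]
  = -(1/13)    [13 ≡ 5 mod 8 ⇒ (2/13) = -1]
  = -1    [(1/13) = 1]
Product: (-1)·(-1) = 1.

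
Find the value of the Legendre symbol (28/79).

-1

Factor out 2: 28 = 2^2·7. Since 79 ≡ 7 (mod 8), (2/79) = +1, and (2/79)^2 = +1. Now have (7/79).
Both 7 ≡ 3 and 79 ≡ 3 (mod 4), so reciprocity gives (7/79) = -(79/7). Reduce: 79 ≡ 2 (mod 7). Now have -(2/7).
Factor out 2: 2 = 2. Since 7 ≡ 7 (mod 8), (2/7) = +1. Now have -(1/7).
(1/7) = 1. Collecting the sign factors: -1.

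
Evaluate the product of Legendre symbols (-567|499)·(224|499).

By multiplicativity, (-567·224|499) = (-567|499)·(224|499).
First factor (-567|499):
(-567|499)
  = -(567|499)    [499 ≡ 3 mod 4 ⇒ (-1|499) = -1]
  = -(68|499)    [567 ≡ 68 mod 499]
  = -(17|499)    [499 ≡ 3 mod 8 ⇒ (2|499)^2 = +1]
  = -(499|17)    [QR: 17 ≡ 1 mod 4, sign kept]
  = -(6|17)    [499 ≡ 6 mod 17]
  = -(3|17)    [17 ≡ 1 mod 8 ⇒ (2|17) = +1]
  = -(17|3)    [QR: 17 ≡ 1 mod 4, sign kept]
  = -(2|3)    [17 ≡ 2 mod 3]
  = (1|3)    [3 ≡ 3 mod 8 ⇒ (2|3) = -1]
  = 1    [(1|3) = 1]
Second factor (224|499):
(224|499)
  = -(7|499)    [499 ≡ 3 mod 8 ⇒ (2|499)^5 = -1]
  = (499|7)    [QR: both ≡ 3 mod 4, sign flips]
  = (2|7)    [499 ≡ 2 mod 7]
  = (1|7)    [7 ≡ 7 mod 8 ⇒ (2|7) = +1]
  = 1    [(1|7) = 1]
Product: (1)·(1) = 1.

1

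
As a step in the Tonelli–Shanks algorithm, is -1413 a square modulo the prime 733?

(-1413|733)
  = (1413|733)    [733 ≡ 1 mod 4 ⇒ (-1|733) = +1]
  = (680|733)    [1413 ≡ 680 mod 733]
  = -(85|733)    [733 ≡ 5 mod 8 ⇒ (2|733)^3 = -1]
  = -(733|85)    [QR: 85 ≡ 1 mod 4, sign kept]
  = -(53|85)    [733 ≡ 53 mod 85]
  = -(85|53)    [QR: 53 ≡ 1 mod 4, sign kept]
  = -(32|53)    [85 ≡ 32 mod 53]
  = (1|53)    [53 ≡ 5 mod 8 ⇒ (2|53)^5 = -1]
  = 1    [(1|53) = 1]
(-1413|733) = 1, and 733 is prime, so -1413 is a quadratic residue mod 733.

yes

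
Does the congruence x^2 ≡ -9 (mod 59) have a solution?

no

Pull out -1: (-9|59) = (-1|59)·(9|59). Since 59 ≡ 3 (mod 4), (-1|59) = -1. Now have -(9|59).
9 ≡ 1 (mod 4), so quadratic reciprocity gives (9|59) = (59|9). Reduce: 59 ≡ 5 (mod 9). Now have -(5|9).
5 ≡ 1 (mod 4), so quadratic reciprocity gives (5|9) = (9|5). Reduce: 9 ≡ 4 (mod 5). Now have -(4|5).
Factor out 2: 4 = 2^2. Since 5 ≡ 5 (mod 8), (2|5) = -1, and (2|5)^2 = +1. Now have -(1|5).
(1|5) = 1. Collecting the sign factors: -1.
(-9|59) = -1, and 59 is prime, so -9 is not a quadratic residue mod 59.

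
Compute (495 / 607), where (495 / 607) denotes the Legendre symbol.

-1

(495 / 607)
  = -(607 / 495)    [QR: both ≡ 3 mod 4, sign flips]
  = -(112 / 495)    [607 ≡ 112 mod 495]
  = -(7 / 495)    [495 ≡ 7 mod 8 ⇒ (2 / 495)^4 = +1]
  = (495 / 7)    [QR: both ≡ 3 mod 4, sign flips]
  = (5 / 7)    [495 ≡ 5 mod 7]
  = (7 / 5)    [QR: 5 ≡ 1 mod 4, sign kept]
  = (2 / 5)    [7 ≡ 2 mod 5]
  = -(1 / 5)    [5 ≡ 5 mod 8 ⇒ (2 / 5) = -1]
  = -1    [(1 / 5) = 1]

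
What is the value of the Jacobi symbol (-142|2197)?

1

(-142|2197)
  = (2055|2197)    [-142 ≡ 2055 mod 2197]
  = (2197|2055)    [QR: 2197 ≡ 1 mod 4, sign kept]
  = (142|2055)    [2197 ≡ 142 mod 2055]
  = (71|2055)    [2055 ≡ 7 mod 8 ⇒ (2|2055) = +1]
  = -(2055|71)    [QR: both ≡ 3 mod 4, sign flips]
  = -(67|71)    [2055 ≡ 67 mod 71]
  = (71|67)    [QR: both ≡ 3 mod 4, sign flips]
  = (4|67)    [71 ≡ 4 mod 67]
  = (1|67)    [67 ≡ 3 mod 8 ⇒ (2|67)^2 = +1]
  = 1    [(1|67) = 1]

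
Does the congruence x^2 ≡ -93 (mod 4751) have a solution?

Reduce the numerator: -93 ≡ 4658 (mod 4751), so (-93|4751) = (4658|4751).
Factor out 2: 4658 = 2·2329. Since 4751 ≡ 7 (mod 8), (2|4751) = +1. Now have (2329|4751).
2329 ≡ 1 (mod 4), so quadratic reciprocity gives (2329|4751) = (4751|2329). Reduce: 4751 ≡ 93 (mod 2329). Now have (93|2329).
93 ≡ 1 (mod 4), so quadratic reciprocity gives (93|2329) = (2329|93). Reduce: 2329 ≡ 4 (mod 93). Now have (4|93).
Factor out 2: 4 = 2^2. Since 93 ≡ 5 (mod 8), (2|93) = -1, and (2|93)^2 = +1. Now have (1|93).
(1|93) = 1. Collecting the sign factors: 1.
The Legendre symbol is 1, so x^2 ≡ -93 (mod 4751) has solution.

yes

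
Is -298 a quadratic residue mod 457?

no

Reduce the numerator: -298 ≡ 159 (mod 457), so (-298/457) = (159/457).
457 ≡ 1 (mod 4), so quadratic reciprocity gives (159/457) = (457/159). Reduce: 457 ≡ 139 (mod 159). Now have (139/159).
Both 139 ≡ 3 and 159 ≡ 3 (mod 4), so reciprocity gives (139/159) = -(159/139). Reduce: 159 ≡ 20 (mod 139). Now have -(20/139).
Factor out 2: 20 = 2^2·5. Since 139 ≡ 3 (mod 8), (2/139) = -1, and (2/139)^2 = +1. Now have -(5/139).
5 ≡ 1 (mod 4), so quadratic reciprocity gives (5/139) = (139/5). Reduce: 139 ≡ 4 (mod 5). Now have -(4/5).
Factor out 2: 4 = 2^2. Since 5 ≡ 5 (mod 8), (2/5) = -1, and (2/5)^2 = +1. Now have -(1/5).
(1/5) = 1. Collecting the sign factors: -1.
The Legendre symbol is -1, so x^2 ≡ -298 (mod 457) has no solution.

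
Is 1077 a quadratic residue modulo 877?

(1077/877)
  = (200/877)    [1077 ≡ 200 mod 877]
  = -(25/877)    [877 ≡ 5 mod 8 ⇒ (2/877)^3 = -1]
  = -(877/25)    [QR: 25 ≡ 1 mod 4, sign kept]
  = -(2/25)    [877 ≡ 2 mod 25]
  = -(1/25)    [25 ≡ 1 mod 8 ⇒ (2/25) = +1]
  = -1    [(1/25) = 1]
(1077/877) = -1, and 877 is prime, so 1077 is not a quadratic residue mod 877.

no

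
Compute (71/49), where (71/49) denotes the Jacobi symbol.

1

Reduce the numerator: 71 ≡ 22 (mod 49), so (71/49) = (22/49).
Factor out 2: 22 = 2·11. Since 49 ≡ 1 (mod 8), (2/49) = +1. Now have (11/49).
49 ≡ 1 (mod 4), so quadratic reciprocity gives (11/49) = (49/11). Reduce: 49 ≡ 5 (mod 11). Now have (5/11).
5 ≡ 1 (mod 4), so quadratic reciprocity gives (5/11) = (11/5). Reduce: 11 ≡ 1 (mod 5). Now have (1/5).
(1/5) = 1. Collecting the sign factors: 1.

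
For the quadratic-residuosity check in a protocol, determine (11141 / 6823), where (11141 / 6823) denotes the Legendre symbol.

(11141 / 6823)
  = (4318 / 6823)    [11141 ≡ 4318 mod 6823]
  = (2159 / 6823)    [6823 ≡ 7 mod 8 ⇒ (2 / 6823) = +1]
  = -(6823 / 2159)    [QR: both ≡ 3 mod 4, sign flips]
  = -(346 / 2159)    [6823 ≡ 346 mod 2159]
  = -(173 / 2159)    [2159 ≡ 7 mod 8 ⇒ (2 / 2159) = +1]
  = -(2159 / 173)    [QR: 173 ≡ 1 mod 4, sign kept]
  = -(83 / 173)    [2159 ≡ 83 mod 173]
  = -(173 / 83)    [QR: 173 ≡ 1 mod 4, sign kept]
  = -(7 / 83)    [173 ≡ 7 mod 83]
  = (83 / 7)    [QR: both ≡ 3 mod 4, sign flips]
  = (6 / 7)    [83 ≡ 6 mod 7]
  = (3 / 7)    [7 ≡ 7 mod 8 ⇒ (2 / 7) = +1]
  = -(7 / 3)    [QR: both ≡ 3 mod 4, sign flips]
  = -(1 / 3)    [7 ≡ 1 mod 3]
  = -1    [(1 / 3) = 1]

-1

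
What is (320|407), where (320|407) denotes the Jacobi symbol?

-1

Factor out 2: 320 = 2^6·5. Since 407 ≡ 7 (mod 8), (2|407) = +1, and (2|407)^6 = +1. Now have (5|407).
5 ≡ 1 (mod 4), so quadratic reciprocity gives (5|407) = (407|5). Reduce: 407 ≡ 2 (mod 5). Now have (2|5).
Factor out 2: 2 = 2. Since 5 ≡ 5 (mod 8), (2|5) = -1. Now have -(1|5).
(1|5) = 1. Collecting the sign factors: -1.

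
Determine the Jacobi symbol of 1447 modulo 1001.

Reduce the numerator: 1447 ≡ 446 (mod 1001), so (1447 / 1001) = (446 / 1001).
Factor out 2: 446 = 2·223. Since 1001 ≡ 1 (mod 8), (2 / 1001) = +1. Now have (223 / 1001).
1001 ≡ 1 (mod 4), so quadratic reciprocity gives (223 / 1001) = (1001 / 223). Reduce: 1001 ≡ 109 (mod 223). Now have (109 / 223).
109 ≡ 1 (mod 4), so quadratic reciprocity gives (109 / 223) = (223 / 109). Reduce: 223 ≡ 5 (mod 109). Now have (5 / 109).
5 ≡ 1 (mod 4), so quadratic reciprocity gives (5 / 109) = (109 / 5). Reduce: 109 ≡ 4 (mod 5). Now have (4 / 5).
Factor out 2: 4 = 2^2. Since 5 ≡ 5 (mod 8), (2 / 5) = -1, and (2 / 5)^2 = +1. Now have (1 / 5).
(1 / 5) = 1. Collecting the sign factors: 1.

1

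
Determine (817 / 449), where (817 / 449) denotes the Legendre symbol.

1

(817 / 449)
  = (368 / 449)    [817 ≡ 368 mod 449]
  = (23 / 449)    [449 ≡ 1 mod 8 ⇒ (2 / 449)^4 = +1]
  = (449 / 23)    [QR: 449 ≡ 1 mod 4, sign kept]
  = (12 / 23)    [449 ≡ 12 mod 23]
  = (3 / 23)    [23 ≡ 7 mod 8 ⇒ (2 / 23)^2 = +1]
  = -(23 / 3)    [QR: both ≡ 3 mod 4, sign flips]
  = -(2 / 3)    [23 ≡ 2 mod 3]
  = (1 / 3)    [3 ≡ 3 mod 8 ⇒ (2 / 3) = -1]
  = 1    [(1 / 3) = 1]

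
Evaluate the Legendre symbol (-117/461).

Pull out -1: (-117/461) = (-1/461)·(117/461). Since 461 ≡ 1 (mod 4), (-1/461) = +1. Now have (117/461).
117 ≡ 1 (mod 4), so quadratic reciprocity gives (117/461) = (461/117). Reduce: 461 ≡ 110 (mod 117). Now have (110/117).
Factor out 2: 110 = 2·55. Since 117 ≡ 5 (mod 8), (2/117) = -1. Now have -(55/117).
117 ≡ 1 (mod 4), so quadratic reciprocity gives (55/117) = (117/55). Reduce: 117 ≡ 7 (mod 55). Now have -(7/55).
Both 7 ≡ 3 and 55 ≡ 3 (mod 4), so reciprocity gives (7/55) = -(55/7). Reduce: 55 ≡ 6 (mod 7). Now have (6/7).
Factor out 2: 6 = 2·3. Since 7 ≡ 7 (mod 8), (2/7) = +1. Now have (3/7).
Both 3 ≡ 3 and 7 ≡ 3 (mod 4), so reciprocity gives (3/7) = -(7/3). Reduce: 7 ≡ 1 (mod 3). Now have -(1/3).
(1/3) = 1. Collecting the sign factors: -1.

-1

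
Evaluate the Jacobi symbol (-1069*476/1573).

-1

By multiplicativity, (-1069·476/1573) = (-1069/1573)·(476/1573).
First factor (-1069/1573):
(-1069/1573)
  = (504/1573)    [-1069 ≡ 504 mod 1573]
  = -(63/1573)    [1573 ≡ 5 mod 8 ⇒ (2/1573)^3 = -1]
  = -(1573/63)    [QR: 1573 ≡ 1 mod 4, sign kept]
  = -(61/63)    [1573 ≡ 61 mod 63]
  = -(63/61)    [QR: 61 ≡ 1 mod 4, sign kept]
  = -(2/61)    [63 ≡ 2 mod 61]
  = (1/61)    [61 ≡ 5 mod 8 ⇒ (2/61) = -1]
  = 1    [(1/61) = 1]
Second factor (476/1573):
(476/1573)
  = (119/1573)    [1573 ≡ 5 mod 8 ⇒ (2/1573)^2 = +1]
  = (1573/119)    [QR: 1573 ≡ 1 mod 4, sign kept]
  = (26/119)    [1573 ≡ 26 mod 119]
  = (13/119)    [119 ≡ 7 mod 8 ⇒ (2/119) = +1]
  = (119/13)    [QR: 13 ≡ 1 mod 4, sign kept]
  = (2/13)    [119 ≡ 2 mod 13]
  = -(1/13)    [13 ≡ 5 mod 8 ⇒ (2/13) = -1]
  = -1    [(1/13) = 1]
Product: (1)·(-1) = -1.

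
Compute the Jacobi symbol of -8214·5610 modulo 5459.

By multiplicativity, (-8214·5610|5459) = (-8214|5459)·(5610|5459).
First factor (-8214|5459):
(-8214|5459)
  = (2704|5459)    [-8214 ≡ 2704 mod 5459]
  = (169|5459)    [5459 ≡ 3 mod 8 ⇒ (2|5459)^4 = +1]
  = (5459|169)    [QR: 169 ≡ 1 mod 4, sign kept]
  = (51|169)    [5459 ≡ 51 mod 169]
  = (169|51)    [QR: 169 ≡ 1 mod 4, sign kept]
  = (16|51)    [169 ≡ 16 mod 51]
  = (1|51)    [51 ≡ 3 mod 8 ⇒ (2|51)^4 = +1]
  = 1    [(1|51) = 1]
Second factor (5610|5459):
(5610|5459)
  = (151|5459)    [5610 ≡ 151 mod 5459]
  = -(5459|151)    [QR: both ≡ 3 mod 4, sign flips]
  = -(23|151)    [5459 ≡ 23 mod 151]
  = (151|23)    [QR: both ≡ 3 mod 4, sign flips]
  = (13|23)    [151 ≡ 13 mod 23]
  = (23|13)    [QR: 13 ≡ 1 mod 4, sign kept]
  = (10|13)    [23 ≡ 10 mod 13]
  = -(5|13)    [13 ≡ 5 mod 8 ⇒ (2|13) = -1]
  = -(13|5)    [QR: 5 ≡ 1 mod 4, sign kept]
  = -(3|5)    [13 ≡ 3 mod 5]
  = -(5|3)    [QR: 5 ≡ 1 mod 4, sign kept]
  = -(2|3)    [5 ≡ 2 mod 3]
  = (1|3)    [3 ≡ 3 mod 8 ⇒ (2|3) = -1]
  = 1    [(1|3) = 1]
Product: (1)·(1) = 1.

1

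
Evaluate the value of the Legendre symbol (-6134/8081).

Pull out -1: (-6134/8081) = (-1/8081)·(6134/8081). Since 8081 ≡ 1 (mod 4), (-1/8081) = +1. Now have (6134/8081).
Factor out 2: 6134 = 2·3067. Since 8081 ≡ 1 (mod 8), (2/8081) = +1. Now have (3067/8081).
8081 ≡ 1 (mod 4), so quadratic reciprocity gives (3067/8081) = (8081/3067). Reduce: 8081 ≡ 1947 (mod 3067). Now have (1947/3067).
Both 1947 ≡ 3 and 3067 ≡ 3 (mod 4), so reciprocity gives (1947/3067) = -(3067/1947). Reduce: 3067 ≡ 1120 (mod 1947). Now have -(1120/1947).
Factor out 2: 1120 = 2^5·35. Since 1947 ≡ 3 (mod 8), (2/1947) = -1, and (2/1947)^5 = -1. Now have (35/1947).
Both 35 ≡ 3 and 1947 ≡ 3 (mod 4), so reciprocity gives (35/1947) = -(1947/35). Reduce: 1947 ≡ 22 (mod 35). Now have -(22/35).
Factor out 2: 22 = 2·11. Since 35 ≡ 3 (mod 8), (2/35) = -1. Now have (11/35).
Both 11 ≡ 3 and 35 ≡ 3 (mod 4), so reciprocity gives (11/35) = -(35/11). Reduce: 35 ≡ 2 (mod 11). Now have -(2/11).
Factor out 2: 2 = 2. Since 11 ≡ 3 (mod 8), (2/11) = -1. Now have (1/11).
(1/11) = 1. Collecting the sign factors: 1.

1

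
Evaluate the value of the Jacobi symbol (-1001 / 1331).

(-1001 / 1331)
  = -(1001 / 1331)    [1331 ≡ 3 mod 4 ⇒ (-1 / 1331) = -1]
  = -(1331 / 1001)    [QR: 1001 ≡ 1 mod 4, sign kept]
  = -(330 / 1001)    [1331 ≡ 330 mod 1001]
  = -(165 / 1001)    [1001 ≡ 1 mod 8 ⇒ (2 / 1001) = +1]
  = -(1001 / 165)    [QR: 165 ≡ 1 mod 4, sign kept]
  = -(11 / 165)    [1001 ≡ 11 mod 165]
  = -(165 / 11)    [QR: 165 ≡ 1 mod 4, sign kept]
  = -(0 / 11)    [165 ≡ 0 mod 11]
  = 0    [numerator 0, gcd > 1]

0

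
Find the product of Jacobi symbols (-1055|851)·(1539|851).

-1

By multiplicativity, (-1055·1539|851) = (-1055|851)·(1539|851).
First factor (-1055|851):
Reduce the numerator: -1055 ≡ 647 (mod 851), so (-1055|851) = (647|851).
Both 647 ≡ 3 and 851 ≡ 3 (mod 4), so reciprocity gives (647|851) = -(851|647). Reduce: 851 ≡ 204 (mod 647). Now have -(204|647).
Factor out 2: 204 = 2^2·51. Since 647 ≡ 7 (mod 8), (2|647) = +1, and (2|647)^2 = +1. Now have -(51|647).
Both 51 ≡ 3 and 647 ≡ 3 (mod 4), so reciprocity gives (51|647) = -(647|51). Reduce: 647 ≡ 35 (mod 51). Now have (35|51).
Both 35 ≡ 3 and 51 ≡ 3 (mod 4), so reciprocity gives (35|51) = -(51|35). Reduce: 51 ≡ 16 (mod 35). Now have -(16|35).
Factor out 2: 16 = 2^4. Since 35 ≡ 3 (mod 8), (2|35) = -1, and (2|35)^4 = +1. Now have -(1|35).
(1|35) = 1. Collecting the sign factors: -1.
Second factor (1539|851):
Reduce the numerator: 1539 ≡ 688 (mod 851), so (1539|851) = (688|851).
Factor out 2: 688 = 2^4·43. Since 851 ≡ 3 (mod 8), (2|851) = -1, and (2|851)^4 = +1. Now have (43|851).
Both 43 ≡ 3 and 851 ≡ 3 (mod 4), so reciprocity gives (43|851) = -(851|43). Reduce: 851 ≡ 34 (mod 43). Now have -(34|43).
Factor out 2: 34 = 2·17. Since 43 ≡ 3 (mod 8), (2|43) = -1. Now have (17|43).
17 ≡ 1 (mod 4), so quadratic reciprocity gives (17|43) = (43|17). Reduce: 43 ≡ 9 (mod 17). Now have (9|17).
9 ≡ 1 (mod 4), so quadratic reciprocity gives (9|17) = (17|9). Reduce: 17 ≡ 8 (mod 9). Now have (8|9).
Factor out 2: 8 = 2^3. Since 9 ≡ 1 (mod 8), (2|9) = +1, and (2|9)^3 = +1. Now have (1|9).
(1|9) = 1. Collecting the sign factors: 1.
Product: (-1)·(1) = -1.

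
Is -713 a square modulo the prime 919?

yes

(-713|919)
  = (206|919)    [-713 ≡ 206 mod 919]
  = (103|919)    [919 ≡ 7 mod 8 ⇒ (2|919) = +1]
  = -(919|103)    [QR: both ≡ 3 mod 4, sign flips]
  = -(95|103)    [919 ≡ 95 mod 103]
  = (103|95)    [QR: both ≡ 3 mod 4, sign flips]
  = (8|95)    [103 ≡ 8 mod 95]
  = (1|95)    [95 ≡ 7 mod 8 ⇒ (2|95)^3 = +1]
  = 1    [(1|95) = 1]
The Legendre symbol is 1, so x^2 ≡ -713 (mod 919) has solution.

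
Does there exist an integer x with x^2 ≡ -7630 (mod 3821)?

Pull out -1: (-7630|3821) = (-1|3821)·(7630|3821). Since 3821 ≡ 1 (mod 4), (-1|3821) = +1. Now have (7630|3821).
Reduce the numerator: 7630 ≡ 3809 (mod 3821), so (7630|3821) = (3809|3821).
3809 ≡ 1 (mod 4), so quadratic reciprocity gives (3809|3821) = (3821|3809). Reduce: 3821 ≡ 12 (mod 3809). Now have (12|3809).
Factor out 2: 12 = 2^2·3. Since 3809 ≡ 1 (mod 8), (2|3809) = +1, and (2|3809)^2 = +1. Now have (3|3809).
3809 ≡ 1 (mod 4), so quadratic reciprocity gives (3|3809) = (3809|3). Reduce: 3809 ≡ 2 (mod 3). Now have (2|3).
Factor out 2: 2 = 2. Since 3 ≡ 3 (mod 8), (2|3) = -1. Now have -(1|3).
(1|3) = 1. Collecting the sign factors: -1.
The Legendre symbol is -1, so x^2 ≡ -7630 (mod 3821) has no solution.

no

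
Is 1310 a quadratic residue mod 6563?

(1310/6563)
  = -(655/6563)    [6563 ≡ 3 mod 8 ⇒ (2/6563) = -1]
  = (6563/655)    [QR: both ≡ 3 mod 4, sign flips]
  = (13/655)    [6563 ≡ 13 mod 655]
  = (655/13)    [QR: 13 ≡ 1 mod 4, sign kept]
  = (5/13)    [655 ≡ 5 mod 13]
  = (13/5)    [QR: 5 ≡ 1 mod 4, sign kept]
  = (3/5)    [13 ≡ 3 mod 5]
  = (5/3)    [QR: 5 ≡ 1 mod 4, sign kept]
  = (2/3)    [5 ≡ 2 mod 3]
  = -(1/3)    [3 ≡ 3 mod 8 ⇒ (2/3) = -1]
  = -1    [(1/3) = 1]
The Legendre symbol is -1, so x^2 ≡ 1310 (mod 6563) has no solution.

no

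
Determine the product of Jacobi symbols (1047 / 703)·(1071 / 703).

1

By multiplicativity, (1047·1071 / 703) = (1047 / 703)·(1071 / 703).
First factor (1047 / 703):
Reduce the numerator: 1047 ≡ 344 (mod 703), so (1047 / 703) = (344 / 703).
Factor out 2: 344 = 2^3·43. Since 703 ≡ 7 (mod 8), (2 / 703) = +1, and (2 / 703)^3 = +1. Now have (43 / 703).
Both 43 ≡ 3 and 703 ≡ 3 (mod 4), so reciprocity gives (43 / 703) = -(703 / 43). Reduce: 703 ≡ 15 (mod 43). Now have -(15 / 43).
Both 15 ≡ 3 and 43 ≡ 3 (mod 4), so reciprocity gives (15 / 43) = -(43 / 15). Reduce: 43 ≡ 13 (mod 15). Now have (13 / 15).
13 ≡ 1 (mod 4), so quadratic reciprocity gives (13 / 15) = (15 / 13). Reduce: 15 ≡ 2 (mod 13). Now have (2 / 13).
Factor out 2: 2 = 2. Since 13 ≡ 5 (mod 8), (2 / 13) = -1. Now have -(1 / 13).
(1 / 13) = 1. Collecting the sign factors: -1.
Second factor (1071 / 703):
Reduce the numerator: 1071 ≡ 368 (mod 703), so (1071 / 703) = (368 / 703).
Factor out 2: 368 = 2^4·23. Since 703 ≡ 7 (mod 8), (2 / 703) = +1, and (2 / 703)^4 = +1. Now have (23 / 703).
Both 23 ≡ 3 and 703 ≡ 3 (mod 4), so reciprocity gives (23 / 703) = -(703 / 23). Reduce: 703 ≡ 13 (mod 23). Now have -(13 / 23).
13 ≡ 1 (mod 4), so quadratic reciprocity gives (13 / 23) = (23 / 13). Reduce: 23 ≡ 10 (mod 13). Now have -(10 / 13).
Factor out 2: 10 = 2·5. Since 13 ≡ 5 (mod 8), (2 / 13) = -1. Now have (5 / 13).
5 ≡ 1 (mod 4), so quadratic reciprocity gives (5 / 13) = (13 / 5). Reduce: 13 ≡ 3 (mod 5). Now have (3 / 5).
5 ≡ 1 (mod 4), so quadratic reciprocity gives (3 / 5) = (5 / 3). Reduce: 5 ≡ 2 (mod 3). Now have (2 / 3).
Factor out 2: 2 = 2. Since 3 ≡ 3 (mod 8), (2 / 3) = -1. Now have -(1 / 3).
(1 / 3) = 1. Collecting the sign factors: -1.
Product: (-1)·(-1) = 1.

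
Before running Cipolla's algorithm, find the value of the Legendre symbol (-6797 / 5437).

1

(-6797 / 5437)
  = (6797 / 5437)    [5437 ≡ 1 mod 4 ⇒ (-1 / 5437) = +1]
  = (1360 / 5437)    [6797 ≡ 1360 mod 5437]
  = (85 / 5437)    [5437 ≡ 5 mod 8 ⇒ (2 / 5437)^4 = +1]
  = (5437 / 85)    [QR: 85 ≡ 1 mod 4, sign kept]
  = (82 / 85)    [5437 ≡ 82 mod 85]
  = -(41 / 85)    [85 ≡ 5 mod 8 ⇒ (2 / 85) = -1]
  = -(85 / 41)    [QR: 41 ≡ 1 mod 4, sign kept]
  = -(3 / 41)    [85 ≡ 3 mod 41]
  = -(41 / 3)    [QR: 41 ≡ 1 mod 4, sign kept]
  = -(2 / 3)    [41 ≡ 2 mod 3]
  = (1 / 3)    [3 ≡ 3 mod 8 ⇒ (2 / 3) = -1]
  = 1    [(1 / 3) = 1]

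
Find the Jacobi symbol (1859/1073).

(1859/1073)
  = (786/1073)    [1859 ≡ 786 mod 1073]
  = (393/1073)    [1073 ≡ 1 mod 8 ⇒ (2/1073) = +1]
  = (1073/393)    [QR: 393 ≡ 1 mod 4, sign kept]
  = (287/393)    [1073 ≡ 287 mod 393]
  = (393/287)    [QR: 393 ≡ 1 mod 4, sign kept]
  = (106/287)    [393 ≡ 106 mod 287]
  = (53/287)    [287 ≡ 7 mod 8 ⇒ (2/287) = +1]
  = (287/53)    [QR: 53 ≡ 1 mod 4, sign kept]
  = (22/53)    [287 ≡ 22 mod 53]
  = -(11/53)    [53 ≡ 5 mod 8 ⇒ (2/53) = -1]
  = -(53/11)    [QR: 53 ≡ 1 mod 4, sign kept]
  = -(9/11)    [53 ≡ 9 mod 11]
  = -(11/9)    [QR: 9 ≡ 1 mod 4, sign kept]
  = -(2/9)    [11 ≡ 2 mod 9]
  = -(1/9)    [9 ≡ 1 mod 8 ⇒ (2/9) = +1]
  = -1    [(1/9) = 1]

-1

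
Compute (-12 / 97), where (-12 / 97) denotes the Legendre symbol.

1

Pull out -1: (-12 / 97) = (-1 / 97)·(12 / 97). Since 97 ≡ 1 (mod 4), (-1 / 97) = +1. Now have (12 / 97).
Factor out 2: 12 = 2^2·3. Since 97 ≡ 1 (mod 8), (2 / 97) = +1, and (2 / 97)^2 = +1. Now have (3 / 97).
97 ≡ 1 (mod 4), so quadratic reciprocity gives (3 / 97) = (97 / 3). Reduce: 97 ≡ 1 (mod 3). Now have (1 / 3).
(1 / 3) = 1. Collecting the sign factors: 1.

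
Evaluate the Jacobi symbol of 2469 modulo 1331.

1

Reduce the numerator: 2469 ≡ 1138 (mod 1331), so (2469/1331) = (1138/1331).
Factor out 2: 1138 = 2·569. Since 1331 ≡ 3 (mod 8), (2/1331) = -1. Now have -(569/1331).
569 ≡ 1 (mod 4), so quadratic reciprocity gives (569/1331) = (1331/569). Reduce: 1331 ≡ 193 (mod 569). Now have -(193/569).
193 ≡ 1 (mod 4), so quadratic reciprocity gives (193/569) = (569/193). Reduce: 569 ≡ 183 (mod 193). Now have -(183/193).
193 ≡ 1 (mod 4), so quadratic reciprocity gives (183/193) = (193/183). Reduce: 193 ≡ 10 (mod 183). Now have -(10/183).
Factor out 2: 10 = 2·5. Since 183 ≡ 7 (mod 8), (2/183) = +1. Now have -(5/183).
5 ≡ 1 (mod 4), so quadratic reciprocity gives (5/183) = (183/5). Reduce: 183 ≡ 3 (mod 5). Now have -(3/5).
5 ≡ 1 (mod 4), so quadratic reciprocity gives (3/5) = (5/3). Reduce: 5 ≡ 2 (mod 3). Now have -(2/3).
Factor out 2: 2 = 2. Since 3 ≡ 3 (mod 8), (2/3) = -1. Now have (1/3).
(1/3) = 1. Collecting the sign factors: 1.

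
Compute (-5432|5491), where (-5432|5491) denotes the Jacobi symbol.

-1

(-5432|5491)
  = (59|5491)    [-5432 ≡ 59 mod 5491]
  = -(5491|59)    [QR: both ≡ 3 mod 4, sign flips]
  = -(4|59)    [5491 ≡ 4 mod 59]
  = -(1|59)    [59 ≡ 3 mod 8 ⇒ (2|59)^2 = +1]
  = -1    [(1|59) = 1]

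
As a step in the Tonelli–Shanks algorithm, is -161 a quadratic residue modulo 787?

Pull out -1: (-161/787) = (-1/787)·(161/787). Since 787 ≡ 3 (mod 4), (-1/787) = -1. Now have -(161/787).
161 ≡ 1 (mod 4), so quadratic reciprocity gives (161/787) = (787/161). Reduce: 787 ≡ 143 (mod 161). Now have -(143/161).
161 ≡ 1 (mod 4), so quadratic reciprocity gives (143/161) = (161/143). Reduce: 161 ≡ 18 (mod 143). Now have -(18/143).
Factor out 2: 18 = 2·9. Since 143 ≡ 7 (mod 8), (2/143) = +1. Now have -(9/143).
9 ≡ 1 (mod 4), so quadratic reciprocity gives (9/143) = (143/9). Reduce: 143 ≡ 8 (mod 9). Now have -(8/9).
Factor out 2: 8 = 2^3. Since 9 ≡ 1 (mod 8), (2/9) = +1, and (2/9)^3 = +1. Now have -(1/9).
(1/9) = 1. Collecting the sign factors: -1.
The Legendre symbol is -1, so x^2 ≡ -161 (mod 787) has no solution.

no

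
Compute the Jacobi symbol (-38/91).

1

Pull out -1: (-38/91) = (-1/91)·(38/91). Since 91 ≡ 3 (mod 4), (-1/91) = -1. Now have -(38/91).
Factor out 2: 38 = 2·19. Since 91 ≡ 3 (mod 8), (2/91) = -1. Now have (19/91).
Both 19 ≡ 3 and 91 ≡ 3 (mod 4), so reciprocity gives (19/91) = -(91/19). Reduce: 91 ≡ 15 (mod 19). Now have -(15/19).
Both 15 ≡ 3 and 19 ≡ 3 (mod 4), so reciprocity gives (15/19) = -(19/15). Reduce: 19 ≡ 4 (mod 15). Now have (4/15).
Factor out 2: 4 = 2^2. Since 15 ≡ 7 (mod 8), (2/15) = +1, and (2/15)^2 = +1. Now have (1/15).
(1/15) = 1. Collecting the sign factors: 1.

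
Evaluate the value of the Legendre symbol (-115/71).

1

(-115/71)
  = -(115/71)    [71 ≡ 3 mod 4 ⇒ (-1/71) = -1]
  = -(44/71)    [115 ≡ 44 mod 71]
  = -(11/71)    [71 ≡ 7 mod 8 ⇒ (2/71)^2 = +1]
  = (71/11)    [QR: both ≡ 3 mod 4, sign flips]
  = (5/11)    [71 ≡ 5 mod 11]
  = (11/5)    [QR: 5 ≡ 1 mod 4, sign kept]
  = (1/5)    [11 ≡ 1 mod 5]
  = 1    [(1/5) = 1]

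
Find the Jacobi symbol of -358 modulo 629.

(-358|629)
  = (271|629)    [-358 ≡ 271 mod 629]
  = (629|271)    [QR: 629 ≡ 1 mod 4, sign kept]
  = (87|271)    [629 ≡ 87 mod 271]
  = -(271|87)    [QR: both ≡ 3 mod 4, sign flips]
  = -(10|87)    [271 ≡ 10 mod 87]
  = -(5|87)    [87 ≡ 7 mod 8 ⇒ (2|87) = +1]
  = -(87|5)    [QR: 5 ≡ 1 mod 4, sign kept]
  = -(2|5)    [87 ≡ 2 mod 5]
  = (1|5)    [5 ≡ 5 mod 8 ⇒ (2|5) = -1]
  = 1    [(1|5) = 1]

1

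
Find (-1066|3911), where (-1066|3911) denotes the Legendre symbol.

1

Reduce the numerator: -1066 ≡ 2845 (mod 3911), so (-1066|3911) = (2845|3911).
2845 ≡ 1 (mod 4), so quadratic reciprocity gives (2845|3911) = (3911|2845). Reduce: 3911 ≡ 1066 (mod 2845). Now have (1066|2845).
Factor out 2: 1066 = 2·533. Since 2845 ≡ 5 (mod 8), (2|2845) = -1. Now have -(533|2845).
533 ≡ 1 (mod 4), so quadratic reciprocity gives (533|2845) = (2845|533). Reduce: 2845 ≡ 180 (mod 533). Now have -(180|533).
Factor out 2: 180 = 2^2·45. Since 533 ≡ 5 (mod 8), (2|533) = -1, and (2|533)^2 = +1. Now have -(45|533).
45 ≡ 1 (mod 4), so quadratic reciprocity gives (45|533) = (533|45). Reduce: 533 ≡ 38 (mod 45). Now have -(38|45).
Factor out 2: 38 = 2·19. Since 45 ≡ 5 (mod 8), (2|45) = -1. Now have (19|45).
45 ≡ 1 (mod 4), so quadratic reciprocity gives (19|45) = (45|19). Reduce: 45 ≡ 7 (mod 19). Now have (7|19).
Both 7 ≡ 3 and 19 ≡ 3 (mod 4), so reciprocity gives (7|19) = -(19|7). Reduce: 19 ≡ 5 (mod 7). Now have -(5|7).
5 ≡ 1 (mod 4), so quadratic reciprocity gives (5|7) = (7|5). Reduce: 7 ≡ 2 (mod 5). Now have -(2|5).
Factor out 2: 2 = 2. Since 5 ≡ 5 (mod 8), (2|5) = -1. Now have (1|5).
(1|5) = 1. Collecting the sign factors: 1.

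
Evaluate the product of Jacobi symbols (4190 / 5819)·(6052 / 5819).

1

By multiplicativity, (4190·6052 / 5819) = (4190 / 5819)·(6052 / 5819).
First factor (4190 / 5819):
(4190 / 5819)
  = -(2095 / 5819)    [5819 ≡ 3 mod 8 ⇒ (2 / 5819) = -1]
  = (5819 / 2095)    [QR: both ≡ 3 mod 4, sign flips]
  = (1629 / 2095)    [5819 ≡ 1629 mod 2095]
  = (2095 / 1629)    [QR: 1629 ≡ 1 mod 4, sign kept]
  = (466 / 1629)    [2095 ≡ 466 mod 1629]
  = -(233 / 1629)    [1629 ≡ 5 mod 8 ⇒ (2 / 1629) = -1]
  = -(1629 / 233)    [QR: 233 ≡ 1 mod 4, sign kept]
  = -(231 / 233)    [1629 ≡ 231 mod 233]
  = -(233 / 231)    [QR: 233 ≡ 1 mod 4, sign kept]
  = -(2 / 231)    [233 ≡ 2 mod 231]
  = -(1 / 231)    [231 ≡ 7 mod 8 ⇒ (2 / 231) = +1]
  = -1    [(1 / 231) = 1]
Second factor (6052 / 5819):
(6052 / 5819)
  = (233 / 5819)    [6052 ≡ 233 mod 5819]
  = (5819 / 233)    [QR: 233 ≡ 1 mod 4, sign kept]
  = (227 / 233)    [5819 ≡ 227 mod 233]
  = (233 / 227)    [QR: 233 ≡ 1 mod 4, sign kept]
  = (6 / 227)    [233 ≡ 6 mod 227]
  = -(3 / 227)    [227 ≡ 3 mod 8 ⇒ (2 / 227) = -1]
  = (227 / 3)    [QR: both ≡ 3 mod 4, sign flips]
  = (2 / 3)    [227 ≡ 2 mod 3]
  = -(1 / 3)    [3 ≡ 3 mod 8 ⇒ (2 / 3) = -1]
  = -1    [(1 / 3) = 1]
Product: (-1)·(-1) = 1.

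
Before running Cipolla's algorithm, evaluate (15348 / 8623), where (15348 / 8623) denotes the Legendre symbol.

-1

Reduce the numerator: 15348 ≡ 6725 (mod 8623), so (15348 / 8623) = (6725 / 8623).
6725 ≡ 1 (mod 4), so quadratic reciprocity gives (6725 / 8623) = (8623 / 6725). Reduce: 8623 ≡ 1898 (mod 6725). Now have (1898 / 6725).
Factor out 2: 1898 = 2·949. Since 6725 ≡ 5 (mod 8), (2 / 6725) = -1. Now have -(949 / 6725).
949 ≡ 1 (mod 4), so quadratic reciprocity gives (949 / 6725) = (6725 / 949). Reduce: 6725 ≡ 82 (mod 949). Now have -(82 / 949).
Factor out 2: 82 = 2·41. Since 949 ≡ 5 (mod 8), (2 / 949) = -1. Now have (41 / 949).
41 ≡ 1 (mod 4), so quadratic reciprocity gives (41 / 949) = (949 / 41). Reduce: 949 ≡ 6 (mod 41). Now have (6 / 41).
Factor out 2: 6 = 2·3. Since 41 ≡ 1 (mod 8), (2 / 41) = +1. Now have (3 / 41).
41 ≡ 1 (mod 4), so quadratic reciprocity gives (3 / 41) = (41 / 3). Reduce: 41 ≡ 2 (mod 3). Now have (2 / 3).
Factor out 2: 2 = 2. Since 3 ≡ 3 (mod 8), (2 / 3) = -1. Now have -(1 / 3).
(1 / 3) = 1. Collecting the sign factors: -1.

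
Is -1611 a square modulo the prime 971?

Pull out -1: (-1611|971) = (-1|971)·(1611|971). Since 971 ≡ 3 (mod 4), (-1|971) = -1. Now have -(1611|971).
Reduce the numerator: 1611 ≡ 640 (mod 971), so (1611|971) = (640|971).
Factor out 2: 640 = 2^7·5. Since 971 ≡ 3 (mod 8), (2|971) = -1, and (2|971)^7 = -1. Now have (5|971).
5 ≡ 1 (mod 4), so quadratic reciprocity gives (5|971) = (971|5). Reduce: 971 ≡ 1 (mod 5). Now have (1|5).
(1|5) = 1. Collecting the sign factors: 1.
(-1611|971) = 1, and 971 is prime, so -1611 is a quadratic residue mod 971.

yes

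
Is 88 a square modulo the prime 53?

no

(88/53)
  = (35/53)    [88 ≡ 35 mod 53]
  = (53/35)    [QR: 53 ≡ 1 mod 4, sign kept]
  = (18/35)    [53 ≡ 18 mod 35]
  = -(9/35)    [35 ≡ 3 mod 8 ⇒ (2/35) = -1]
  = -(35/9)    [QR: 9 ≡ 1 mod 4, sign kept]
  = -(8/9)    [35 ≡ 8 mod 9]
  = -(1/9)    [9 ≡ 1 mod 8 ⇒ (2/9)^3 = +1]
  = -1    [(1/9) = 1]
The Legendre symbol is -1, so x^2 ≡ 88 (mod 53) has no solution.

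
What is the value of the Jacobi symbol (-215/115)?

0

Reduce the numerator: -215 ≡ 15 (mod 115), so (-215/115) = (15/115).
Both 15 ≡ 3 and 115 ≡ 3 (mod 4), so reciprocity gives (15/115) = -(115/15). Reduce: 115 ≡ 10 (mod 15). Now have -(10/15).
Factor out 2: 10 = 2·5. Since 15 ≡ 7 (mod 8), (2/15) = +1. Now have -(5/15).
5 ≡ 1 (mod 4), so quadratic reciprocity gives (5/15) = (15/5). Reduce: 15 ≡ 0 (mod 5). Now have -(0/5).
The numerator is now 0 with denominator 5 > 1: the symbol is 0.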